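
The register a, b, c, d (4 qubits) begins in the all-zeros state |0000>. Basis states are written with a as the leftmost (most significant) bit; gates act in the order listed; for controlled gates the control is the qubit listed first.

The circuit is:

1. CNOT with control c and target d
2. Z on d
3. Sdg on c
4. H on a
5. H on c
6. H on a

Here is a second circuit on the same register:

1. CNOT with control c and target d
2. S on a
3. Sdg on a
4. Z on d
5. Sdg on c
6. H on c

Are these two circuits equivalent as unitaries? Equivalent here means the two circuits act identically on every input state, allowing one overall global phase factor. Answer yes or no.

Yes — the two circuits implement the same unitary up to a global phase.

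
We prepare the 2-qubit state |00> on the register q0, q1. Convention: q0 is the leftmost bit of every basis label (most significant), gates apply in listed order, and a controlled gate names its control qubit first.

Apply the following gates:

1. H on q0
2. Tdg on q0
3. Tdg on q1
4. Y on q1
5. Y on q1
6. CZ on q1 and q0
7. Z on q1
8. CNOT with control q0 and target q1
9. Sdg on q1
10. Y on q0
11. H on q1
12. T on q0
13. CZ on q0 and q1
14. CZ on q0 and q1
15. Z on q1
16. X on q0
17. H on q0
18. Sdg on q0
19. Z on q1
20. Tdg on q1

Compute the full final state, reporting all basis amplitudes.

After the circuit, the state carries amplitude sqrt(2)*exp(3*I*pi/4)/2 on |00>, 0 on |01>, 0 on |10>, sqrt(2)/2 on |11>.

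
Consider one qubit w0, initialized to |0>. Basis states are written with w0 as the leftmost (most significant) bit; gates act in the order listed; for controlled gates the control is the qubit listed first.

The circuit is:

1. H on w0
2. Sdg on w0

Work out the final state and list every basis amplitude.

The resulting statevector has amplitude sqrt(2)/2 on |0>, -sqrt(2)*I/2 on |1>.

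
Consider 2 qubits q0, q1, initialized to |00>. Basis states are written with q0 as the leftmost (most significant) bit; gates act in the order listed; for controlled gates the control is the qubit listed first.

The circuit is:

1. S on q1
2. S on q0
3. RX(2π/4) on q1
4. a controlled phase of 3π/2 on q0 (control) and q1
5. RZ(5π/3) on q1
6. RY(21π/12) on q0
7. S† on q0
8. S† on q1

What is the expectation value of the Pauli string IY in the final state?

The observable IY averages to sqrt(3)/2.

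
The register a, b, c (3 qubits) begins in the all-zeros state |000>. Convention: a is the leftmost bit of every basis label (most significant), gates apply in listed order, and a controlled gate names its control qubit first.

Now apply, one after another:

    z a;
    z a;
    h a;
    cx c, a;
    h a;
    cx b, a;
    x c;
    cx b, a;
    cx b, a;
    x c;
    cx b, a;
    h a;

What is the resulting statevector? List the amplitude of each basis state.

After the circuit, the state carries amplitude sqrt(2)/2 on |000>, sqrt(2)/2 on |100>, and 0 on every other basis state. Key observation: gates 5-12 undo each other exactly, leaving only the rest of the circuit to track.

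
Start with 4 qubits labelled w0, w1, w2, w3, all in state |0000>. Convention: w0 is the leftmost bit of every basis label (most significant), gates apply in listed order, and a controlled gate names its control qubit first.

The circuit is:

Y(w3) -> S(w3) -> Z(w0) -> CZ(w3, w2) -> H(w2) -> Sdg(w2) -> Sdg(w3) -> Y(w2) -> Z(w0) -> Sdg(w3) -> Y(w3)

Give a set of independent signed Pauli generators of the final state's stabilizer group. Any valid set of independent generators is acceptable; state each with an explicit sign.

The final state is stabilized by the group generated by -IIYI, +ZIII, +IZII, +IIIZ; other independent generating sets are equally valid.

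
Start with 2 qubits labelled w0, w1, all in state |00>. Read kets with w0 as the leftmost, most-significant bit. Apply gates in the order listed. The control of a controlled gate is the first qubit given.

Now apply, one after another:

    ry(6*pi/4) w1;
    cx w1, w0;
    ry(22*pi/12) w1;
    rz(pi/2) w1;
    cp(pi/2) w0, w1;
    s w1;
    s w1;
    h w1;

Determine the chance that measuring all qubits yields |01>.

The probability of measuring |01> is 1/4.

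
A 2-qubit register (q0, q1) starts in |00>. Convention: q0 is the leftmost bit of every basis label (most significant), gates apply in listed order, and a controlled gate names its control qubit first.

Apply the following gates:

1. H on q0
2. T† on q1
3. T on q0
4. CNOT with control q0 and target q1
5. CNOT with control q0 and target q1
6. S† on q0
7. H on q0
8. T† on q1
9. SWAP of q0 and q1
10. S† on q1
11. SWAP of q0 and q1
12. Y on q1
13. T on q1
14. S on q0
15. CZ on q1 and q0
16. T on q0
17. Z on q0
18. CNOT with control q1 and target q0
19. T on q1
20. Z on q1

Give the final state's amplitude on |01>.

The final state's coefficient on |01> equals -1/2 + exp(I*pi/4)/2.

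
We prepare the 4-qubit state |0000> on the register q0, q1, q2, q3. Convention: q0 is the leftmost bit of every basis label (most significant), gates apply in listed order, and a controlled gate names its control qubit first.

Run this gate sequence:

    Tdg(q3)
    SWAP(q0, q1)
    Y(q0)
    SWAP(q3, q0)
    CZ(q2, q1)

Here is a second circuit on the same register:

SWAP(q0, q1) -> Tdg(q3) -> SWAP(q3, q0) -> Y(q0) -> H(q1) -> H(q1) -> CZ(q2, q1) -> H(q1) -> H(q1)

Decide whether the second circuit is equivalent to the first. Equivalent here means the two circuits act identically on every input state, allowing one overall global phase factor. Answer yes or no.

No: there is an input state on which the two circuits produce genuinely different outputs (not merely differing by a phase).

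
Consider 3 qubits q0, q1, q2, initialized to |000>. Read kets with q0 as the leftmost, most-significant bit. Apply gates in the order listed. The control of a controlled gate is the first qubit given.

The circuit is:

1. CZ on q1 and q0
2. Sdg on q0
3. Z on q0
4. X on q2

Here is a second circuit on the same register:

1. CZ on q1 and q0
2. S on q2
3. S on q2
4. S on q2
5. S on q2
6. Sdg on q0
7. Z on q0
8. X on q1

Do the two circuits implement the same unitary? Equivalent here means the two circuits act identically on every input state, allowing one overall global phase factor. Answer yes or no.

No, they are not equivalent — no single phase factor reconciles the two unitaries.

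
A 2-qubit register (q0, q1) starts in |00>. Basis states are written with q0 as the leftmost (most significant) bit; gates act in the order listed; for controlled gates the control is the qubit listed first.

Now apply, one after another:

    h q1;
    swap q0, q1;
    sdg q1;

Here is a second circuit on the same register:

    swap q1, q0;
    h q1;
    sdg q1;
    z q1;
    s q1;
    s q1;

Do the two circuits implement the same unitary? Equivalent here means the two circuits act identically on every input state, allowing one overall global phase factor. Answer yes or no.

No, they are not equivalent — no single phase factor reconciles the two unitaries.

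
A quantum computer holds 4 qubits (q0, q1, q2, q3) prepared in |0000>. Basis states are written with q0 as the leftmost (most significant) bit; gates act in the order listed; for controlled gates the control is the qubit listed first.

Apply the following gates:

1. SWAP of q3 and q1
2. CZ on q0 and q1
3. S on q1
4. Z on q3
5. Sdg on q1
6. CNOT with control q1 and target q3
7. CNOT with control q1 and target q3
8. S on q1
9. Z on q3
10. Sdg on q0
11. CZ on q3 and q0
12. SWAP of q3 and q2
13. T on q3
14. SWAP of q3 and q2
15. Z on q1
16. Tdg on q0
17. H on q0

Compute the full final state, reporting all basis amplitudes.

The final amplitudes are sqrt(2)/2 on |0000>, sqrt(2)/2 on |1000>, and 0 on every other basis state. Key observation: gates 4-9 undo each other exactly, leaving only the rest of the circuit to track.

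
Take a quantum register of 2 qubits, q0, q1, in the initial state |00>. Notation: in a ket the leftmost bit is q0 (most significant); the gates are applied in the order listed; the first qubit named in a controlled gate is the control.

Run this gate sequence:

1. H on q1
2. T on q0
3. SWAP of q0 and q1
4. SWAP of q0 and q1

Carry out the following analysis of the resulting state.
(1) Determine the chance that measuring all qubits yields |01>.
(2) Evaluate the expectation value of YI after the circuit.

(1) Outcome |01> occurs with probability 1/2. Key observation: steps 3-4 multiply out to the identity, so the circuit reduces to the remaining gates.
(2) The expectation value of YI is 0.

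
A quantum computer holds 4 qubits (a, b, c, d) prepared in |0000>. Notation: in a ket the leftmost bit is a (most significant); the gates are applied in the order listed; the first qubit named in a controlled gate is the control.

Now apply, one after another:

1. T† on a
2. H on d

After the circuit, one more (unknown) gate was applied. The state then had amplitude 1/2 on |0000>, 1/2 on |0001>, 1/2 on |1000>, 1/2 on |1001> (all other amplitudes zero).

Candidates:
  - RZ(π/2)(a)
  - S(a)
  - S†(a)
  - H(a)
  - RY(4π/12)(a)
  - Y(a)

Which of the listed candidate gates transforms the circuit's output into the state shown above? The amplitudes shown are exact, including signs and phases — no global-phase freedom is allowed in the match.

The unique candidate consistent with the amplitudes is H(a).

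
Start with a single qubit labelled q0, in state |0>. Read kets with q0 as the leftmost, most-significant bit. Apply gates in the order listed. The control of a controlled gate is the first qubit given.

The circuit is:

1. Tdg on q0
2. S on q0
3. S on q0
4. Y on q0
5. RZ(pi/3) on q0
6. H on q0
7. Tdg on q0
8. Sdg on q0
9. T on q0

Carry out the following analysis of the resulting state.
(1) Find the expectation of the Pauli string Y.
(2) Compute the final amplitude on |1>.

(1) The observable Y averages to 1.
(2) |1> carries amplitude -sqrt(2)*exp(I*pi/6)/2 in the final state.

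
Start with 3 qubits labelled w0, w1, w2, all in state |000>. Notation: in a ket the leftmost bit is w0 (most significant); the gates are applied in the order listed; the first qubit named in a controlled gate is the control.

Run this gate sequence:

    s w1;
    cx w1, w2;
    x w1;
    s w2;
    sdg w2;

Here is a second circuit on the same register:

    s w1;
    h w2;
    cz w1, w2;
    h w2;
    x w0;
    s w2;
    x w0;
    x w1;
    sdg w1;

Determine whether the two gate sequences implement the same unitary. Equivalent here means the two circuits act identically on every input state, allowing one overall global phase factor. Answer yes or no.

No: there is an input state on which the two circuits produce genuinely different outputs (not merely differing by a phase).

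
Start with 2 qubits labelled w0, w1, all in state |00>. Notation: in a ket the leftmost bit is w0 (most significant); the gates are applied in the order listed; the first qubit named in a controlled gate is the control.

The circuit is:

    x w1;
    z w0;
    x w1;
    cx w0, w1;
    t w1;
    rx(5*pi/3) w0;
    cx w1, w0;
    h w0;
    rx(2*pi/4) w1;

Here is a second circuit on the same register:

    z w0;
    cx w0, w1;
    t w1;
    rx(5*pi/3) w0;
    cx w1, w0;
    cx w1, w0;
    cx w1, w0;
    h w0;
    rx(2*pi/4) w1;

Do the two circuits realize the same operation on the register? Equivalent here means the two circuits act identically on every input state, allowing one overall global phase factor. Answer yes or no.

Yes, they are equivalent — the unitaries differ by at most a global phase.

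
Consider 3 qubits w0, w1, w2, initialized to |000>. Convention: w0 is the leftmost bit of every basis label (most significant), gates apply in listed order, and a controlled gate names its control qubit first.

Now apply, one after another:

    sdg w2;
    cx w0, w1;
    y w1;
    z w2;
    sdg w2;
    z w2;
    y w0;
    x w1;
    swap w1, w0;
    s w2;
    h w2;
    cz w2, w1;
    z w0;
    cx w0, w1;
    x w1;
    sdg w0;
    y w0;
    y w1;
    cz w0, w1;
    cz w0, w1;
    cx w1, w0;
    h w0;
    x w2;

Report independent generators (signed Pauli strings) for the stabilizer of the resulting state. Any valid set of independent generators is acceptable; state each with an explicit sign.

The stabilizer group can be generated by +XII, -IIX, -IZI, among other valid generating sets.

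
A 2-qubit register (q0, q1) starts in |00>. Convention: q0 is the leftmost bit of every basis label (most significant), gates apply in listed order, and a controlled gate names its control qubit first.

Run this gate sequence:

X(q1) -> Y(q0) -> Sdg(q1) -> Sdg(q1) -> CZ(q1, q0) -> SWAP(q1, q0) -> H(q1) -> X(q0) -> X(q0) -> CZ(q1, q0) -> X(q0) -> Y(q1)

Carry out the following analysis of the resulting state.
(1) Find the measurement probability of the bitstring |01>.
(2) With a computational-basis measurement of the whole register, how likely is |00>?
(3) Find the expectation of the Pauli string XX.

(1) A full measurement returns |01> with probability 1/2.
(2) Outcome |00> occurs with probability 1/2.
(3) The observable XX averages to 0.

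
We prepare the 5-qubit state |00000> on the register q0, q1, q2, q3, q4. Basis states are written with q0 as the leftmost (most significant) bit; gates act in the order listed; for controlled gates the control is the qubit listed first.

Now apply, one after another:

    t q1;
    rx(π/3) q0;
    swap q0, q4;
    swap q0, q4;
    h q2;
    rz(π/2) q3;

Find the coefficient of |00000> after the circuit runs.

The amplitude on |00000> is -sqrt(6)*exp(3*I*pi/4)/4. Key observation: gates 3-4 undo each other exactly, leaving only the rest of the circuit to track.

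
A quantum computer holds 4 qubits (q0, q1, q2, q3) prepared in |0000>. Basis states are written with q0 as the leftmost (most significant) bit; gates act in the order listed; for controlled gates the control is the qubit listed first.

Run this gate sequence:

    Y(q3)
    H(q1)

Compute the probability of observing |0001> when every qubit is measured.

Outcome |0001> occurs with probability 1/2.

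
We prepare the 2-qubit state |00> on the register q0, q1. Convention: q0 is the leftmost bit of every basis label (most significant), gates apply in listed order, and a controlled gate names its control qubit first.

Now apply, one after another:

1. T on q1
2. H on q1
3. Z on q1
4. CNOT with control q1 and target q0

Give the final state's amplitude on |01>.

|01> carries amplitude 0 in the final state.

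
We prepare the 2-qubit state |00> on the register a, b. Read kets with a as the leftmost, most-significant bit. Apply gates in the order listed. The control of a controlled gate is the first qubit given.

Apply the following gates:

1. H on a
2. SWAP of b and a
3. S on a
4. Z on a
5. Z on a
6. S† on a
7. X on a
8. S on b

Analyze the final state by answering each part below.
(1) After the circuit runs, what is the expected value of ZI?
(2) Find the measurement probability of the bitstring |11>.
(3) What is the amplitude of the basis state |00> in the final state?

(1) The observable ZI averages to -1.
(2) The probability of measuring |11> is 1/2.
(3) The final state's coefficient on |00> equals 0.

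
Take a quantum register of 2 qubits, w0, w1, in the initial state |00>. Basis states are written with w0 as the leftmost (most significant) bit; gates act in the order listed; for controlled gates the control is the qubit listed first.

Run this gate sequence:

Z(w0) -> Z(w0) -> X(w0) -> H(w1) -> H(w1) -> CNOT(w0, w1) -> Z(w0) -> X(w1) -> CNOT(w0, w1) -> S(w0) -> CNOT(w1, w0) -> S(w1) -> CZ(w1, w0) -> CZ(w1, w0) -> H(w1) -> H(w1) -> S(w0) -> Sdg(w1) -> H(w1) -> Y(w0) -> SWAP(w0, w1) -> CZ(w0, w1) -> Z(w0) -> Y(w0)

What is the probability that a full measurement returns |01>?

Outcome |01> occurs with probability 1/2. Key observation: steps 13-14 multiply out to the identity, so the circuit reduces to the remaining gates.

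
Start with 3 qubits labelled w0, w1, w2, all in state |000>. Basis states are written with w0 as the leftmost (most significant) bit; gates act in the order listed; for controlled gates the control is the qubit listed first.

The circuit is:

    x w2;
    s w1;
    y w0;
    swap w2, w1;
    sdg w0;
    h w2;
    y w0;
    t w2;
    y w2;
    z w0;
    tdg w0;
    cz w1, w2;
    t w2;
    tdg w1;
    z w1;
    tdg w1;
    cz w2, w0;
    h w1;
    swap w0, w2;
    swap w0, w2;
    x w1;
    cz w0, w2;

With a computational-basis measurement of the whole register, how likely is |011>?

Outcome |011> occurs with probability 1/4. Key observation: gates 19-20 undo each other exactly, leaving only the rest of the circuit to track.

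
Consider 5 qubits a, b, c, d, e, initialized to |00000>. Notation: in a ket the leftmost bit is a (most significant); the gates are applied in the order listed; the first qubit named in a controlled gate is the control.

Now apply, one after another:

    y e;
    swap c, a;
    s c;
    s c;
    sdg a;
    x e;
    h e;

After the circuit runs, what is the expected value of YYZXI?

The observable YYZXI averages to 0.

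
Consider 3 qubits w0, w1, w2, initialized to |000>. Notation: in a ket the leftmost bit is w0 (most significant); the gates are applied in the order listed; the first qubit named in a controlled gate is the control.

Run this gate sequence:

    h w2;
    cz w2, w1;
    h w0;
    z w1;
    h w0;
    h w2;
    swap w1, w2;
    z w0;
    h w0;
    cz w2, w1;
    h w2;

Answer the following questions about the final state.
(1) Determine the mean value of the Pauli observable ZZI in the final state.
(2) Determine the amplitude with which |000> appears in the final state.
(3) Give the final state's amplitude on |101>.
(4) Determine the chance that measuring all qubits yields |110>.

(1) The expectation value of ZZI is 0.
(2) |000> carries amplitude 1/2 in the final state.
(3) |101> carries amplitude 1/2 in the final state.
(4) The probability of measuring |110> is 0.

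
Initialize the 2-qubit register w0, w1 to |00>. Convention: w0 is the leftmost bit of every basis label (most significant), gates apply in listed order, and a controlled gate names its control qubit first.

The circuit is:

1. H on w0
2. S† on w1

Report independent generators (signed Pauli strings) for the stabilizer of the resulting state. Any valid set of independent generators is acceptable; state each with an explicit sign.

The stabilizer group can be generated by +XI, +IZ, among other valid generating sets.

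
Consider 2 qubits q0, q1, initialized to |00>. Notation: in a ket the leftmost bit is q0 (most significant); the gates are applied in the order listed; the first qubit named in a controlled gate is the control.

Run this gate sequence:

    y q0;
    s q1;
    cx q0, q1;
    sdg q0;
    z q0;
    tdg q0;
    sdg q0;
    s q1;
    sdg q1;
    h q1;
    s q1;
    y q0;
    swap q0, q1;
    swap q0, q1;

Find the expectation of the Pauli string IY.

In the final state, IY has expectation -1. Key observation: the block from step 13 through step 14 cancels to the identity and can be dropped.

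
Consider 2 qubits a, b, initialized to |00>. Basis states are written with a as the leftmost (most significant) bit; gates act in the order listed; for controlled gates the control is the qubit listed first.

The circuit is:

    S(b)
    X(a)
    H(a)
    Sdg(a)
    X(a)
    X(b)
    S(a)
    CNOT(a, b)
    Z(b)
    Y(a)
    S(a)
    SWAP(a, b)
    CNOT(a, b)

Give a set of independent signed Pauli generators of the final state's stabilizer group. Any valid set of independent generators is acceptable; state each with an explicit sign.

The stabilizer group can be generated by +YI, +IZ, among other valid generating sets.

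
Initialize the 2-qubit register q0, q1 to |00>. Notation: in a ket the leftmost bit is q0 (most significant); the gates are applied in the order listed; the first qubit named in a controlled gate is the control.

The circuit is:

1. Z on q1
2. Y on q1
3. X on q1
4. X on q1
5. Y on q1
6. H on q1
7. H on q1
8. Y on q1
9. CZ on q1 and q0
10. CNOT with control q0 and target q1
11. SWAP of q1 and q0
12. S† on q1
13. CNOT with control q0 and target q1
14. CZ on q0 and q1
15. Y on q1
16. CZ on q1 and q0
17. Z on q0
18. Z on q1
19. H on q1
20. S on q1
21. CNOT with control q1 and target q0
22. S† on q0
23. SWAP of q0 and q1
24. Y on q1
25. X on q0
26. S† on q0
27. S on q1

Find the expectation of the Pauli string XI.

In the final state, XI has expectation 0. Key observation: steps 5-8 multiply out to the identity, so the circuit reduces to the remaining gates.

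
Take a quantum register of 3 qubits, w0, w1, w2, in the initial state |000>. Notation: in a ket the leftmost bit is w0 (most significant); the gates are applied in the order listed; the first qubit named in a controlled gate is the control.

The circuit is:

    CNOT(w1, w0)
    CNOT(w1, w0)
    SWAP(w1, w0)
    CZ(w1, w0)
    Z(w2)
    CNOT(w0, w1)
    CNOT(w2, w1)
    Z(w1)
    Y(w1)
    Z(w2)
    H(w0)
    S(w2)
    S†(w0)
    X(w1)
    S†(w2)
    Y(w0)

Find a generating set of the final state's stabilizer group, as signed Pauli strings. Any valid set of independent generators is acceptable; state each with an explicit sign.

The stabilizer group can be generated by -YII, +IZI, +IIZ, among other valid generating sets.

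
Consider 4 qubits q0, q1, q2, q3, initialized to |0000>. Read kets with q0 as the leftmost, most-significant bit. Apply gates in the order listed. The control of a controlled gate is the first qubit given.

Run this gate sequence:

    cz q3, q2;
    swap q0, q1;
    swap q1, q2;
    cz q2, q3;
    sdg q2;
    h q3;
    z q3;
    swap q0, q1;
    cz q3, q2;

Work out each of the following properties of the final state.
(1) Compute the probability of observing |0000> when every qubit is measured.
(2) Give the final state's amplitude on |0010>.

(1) Outcome |0000> occurs with probability 1/2.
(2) The amplitude on |0010> is 0.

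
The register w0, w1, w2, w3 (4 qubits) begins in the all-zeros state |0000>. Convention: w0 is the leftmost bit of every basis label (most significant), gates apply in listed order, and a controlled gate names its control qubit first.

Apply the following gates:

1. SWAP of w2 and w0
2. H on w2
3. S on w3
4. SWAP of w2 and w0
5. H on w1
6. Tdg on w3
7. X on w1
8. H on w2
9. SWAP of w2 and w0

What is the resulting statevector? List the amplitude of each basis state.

The final amplitudes are sqrt(2)/4 on |0000>, 0 on |0001>, sqrt(2)/4 on |0010>, 0 on |0011>, sqrt(2)/4 on |0100>, 0 on |0101>, sqrt(2)/4 on |0110>, 0 on |0111>, sqrt(2)/4 on |1000>, 0 on |1001>, sqrt(2)/4 on |1010>, 0 on |1011>, sqrt(2)/4 on |1100>, 0 on |1101>, sqrt(2)/4 on |1110>, 0 on |1111>.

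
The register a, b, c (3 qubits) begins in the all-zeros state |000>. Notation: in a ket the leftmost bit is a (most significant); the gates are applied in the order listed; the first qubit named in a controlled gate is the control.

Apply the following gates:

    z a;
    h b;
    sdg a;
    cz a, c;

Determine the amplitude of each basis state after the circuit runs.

After the circuit, the state carries amplitude sqrt(2)/2 on |000>, sqrt(2)/2 on |010>, and 0 on every other basis state.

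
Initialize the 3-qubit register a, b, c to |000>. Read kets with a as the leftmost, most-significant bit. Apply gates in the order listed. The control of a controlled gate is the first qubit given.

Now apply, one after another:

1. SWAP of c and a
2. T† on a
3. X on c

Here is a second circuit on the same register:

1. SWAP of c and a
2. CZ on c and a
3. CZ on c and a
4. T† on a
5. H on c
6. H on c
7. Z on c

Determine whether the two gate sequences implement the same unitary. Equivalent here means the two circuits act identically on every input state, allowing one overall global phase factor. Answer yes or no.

No, they are not equivalent — no single phase factor reconciles the two unitaries.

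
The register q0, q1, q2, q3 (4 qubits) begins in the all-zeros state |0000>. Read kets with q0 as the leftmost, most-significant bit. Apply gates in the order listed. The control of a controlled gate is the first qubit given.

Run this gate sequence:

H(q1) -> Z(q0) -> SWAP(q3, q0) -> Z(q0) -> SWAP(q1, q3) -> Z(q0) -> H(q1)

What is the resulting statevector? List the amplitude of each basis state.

After the circuit, the state carries amplitude 1/2 on |0000>, 1/2 on |0001>, 1/2 on |0100>, 1/2 on |0101>, and 0 on every other basis state.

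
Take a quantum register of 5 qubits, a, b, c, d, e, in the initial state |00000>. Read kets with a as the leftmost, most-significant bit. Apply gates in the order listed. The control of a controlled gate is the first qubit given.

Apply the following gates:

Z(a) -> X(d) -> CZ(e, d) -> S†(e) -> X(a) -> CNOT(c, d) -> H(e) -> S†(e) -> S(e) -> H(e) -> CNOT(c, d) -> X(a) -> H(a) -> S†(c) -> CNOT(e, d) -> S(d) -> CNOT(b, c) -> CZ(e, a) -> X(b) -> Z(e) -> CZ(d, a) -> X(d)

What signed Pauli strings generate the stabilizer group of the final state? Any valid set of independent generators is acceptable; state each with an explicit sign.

One valid set of independent stabilizer generators is -XIIII, -IZIII, +IIZII, +IIIZI, +IIIIZ (any independent generating set of the same group is equally correct). Key observation: the block from step 5 through step 12 cancels to the identity and can be dropped.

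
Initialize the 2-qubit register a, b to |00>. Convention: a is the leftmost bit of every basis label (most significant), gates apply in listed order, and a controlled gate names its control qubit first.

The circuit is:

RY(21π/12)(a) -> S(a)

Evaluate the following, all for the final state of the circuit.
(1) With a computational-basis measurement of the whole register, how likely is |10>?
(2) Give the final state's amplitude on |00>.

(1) Outcome |10> occurs with probability 1/2 - sqrt(2)/4.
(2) The final state's coefficient on |00> equals -sqrt(sqrt(2) + 2)/2.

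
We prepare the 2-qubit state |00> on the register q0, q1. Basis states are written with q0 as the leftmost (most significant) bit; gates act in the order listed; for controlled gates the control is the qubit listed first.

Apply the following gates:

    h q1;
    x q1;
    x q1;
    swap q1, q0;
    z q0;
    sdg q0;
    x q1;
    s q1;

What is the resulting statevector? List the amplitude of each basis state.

After the circuit, the state carries amplitude 0 on |00>, sqrt(2)*I/2 on |01>, 0 on |10>, -sqrt(2)/2 on |11>. Key observation: gates 2-3 undo each other exactly, leaving only the rest of the circuit to track.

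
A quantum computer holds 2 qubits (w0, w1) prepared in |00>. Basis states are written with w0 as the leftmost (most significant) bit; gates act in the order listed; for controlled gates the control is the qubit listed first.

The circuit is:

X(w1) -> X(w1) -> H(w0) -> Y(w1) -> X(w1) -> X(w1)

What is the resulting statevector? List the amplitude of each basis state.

After the circuit, the state carries amplitude 0 on |00>, sqrt(2)*I/2 on |01>, 0 on |10>, sqrt(2)*I/2 on |11>.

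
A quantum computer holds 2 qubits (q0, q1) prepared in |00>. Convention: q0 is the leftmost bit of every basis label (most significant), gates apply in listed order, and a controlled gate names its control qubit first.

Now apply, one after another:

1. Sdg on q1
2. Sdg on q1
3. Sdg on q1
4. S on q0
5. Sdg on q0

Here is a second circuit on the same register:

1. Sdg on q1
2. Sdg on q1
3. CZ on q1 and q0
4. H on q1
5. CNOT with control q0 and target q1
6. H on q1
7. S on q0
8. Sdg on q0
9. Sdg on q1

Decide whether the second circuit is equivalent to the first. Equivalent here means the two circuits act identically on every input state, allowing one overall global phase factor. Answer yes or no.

Yes: on every input state the two circuits agree up to one overall phase factor.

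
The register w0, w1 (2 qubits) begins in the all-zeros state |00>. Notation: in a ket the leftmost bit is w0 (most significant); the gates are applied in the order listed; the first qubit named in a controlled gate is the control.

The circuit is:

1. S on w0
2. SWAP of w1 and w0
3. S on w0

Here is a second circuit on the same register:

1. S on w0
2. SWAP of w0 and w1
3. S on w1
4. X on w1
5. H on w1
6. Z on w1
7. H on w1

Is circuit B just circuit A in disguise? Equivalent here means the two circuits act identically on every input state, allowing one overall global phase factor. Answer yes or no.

No — the two circuits implement different unitaries, even allowing a global phase.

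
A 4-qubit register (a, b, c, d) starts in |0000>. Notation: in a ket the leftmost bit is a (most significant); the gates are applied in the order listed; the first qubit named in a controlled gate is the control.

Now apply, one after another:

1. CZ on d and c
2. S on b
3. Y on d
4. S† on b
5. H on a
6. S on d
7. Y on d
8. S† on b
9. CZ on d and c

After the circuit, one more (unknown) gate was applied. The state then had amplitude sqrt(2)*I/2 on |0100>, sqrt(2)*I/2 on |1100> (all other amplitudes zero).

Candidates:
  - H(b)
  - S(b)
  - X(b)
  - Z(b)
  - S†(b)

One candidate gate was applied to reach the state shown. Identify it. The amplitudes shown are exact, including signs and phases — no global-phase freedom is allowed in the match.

The applied gate was X(b).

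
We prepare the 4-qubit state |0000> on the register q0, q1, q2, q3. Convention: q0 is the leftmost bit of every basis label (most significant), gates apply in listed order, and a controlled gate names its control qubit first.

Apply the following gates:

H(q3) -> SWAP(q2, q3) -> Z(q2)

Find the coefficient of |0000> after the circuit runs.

The final state's coefficient on |0000> equals sqrt(2)/2.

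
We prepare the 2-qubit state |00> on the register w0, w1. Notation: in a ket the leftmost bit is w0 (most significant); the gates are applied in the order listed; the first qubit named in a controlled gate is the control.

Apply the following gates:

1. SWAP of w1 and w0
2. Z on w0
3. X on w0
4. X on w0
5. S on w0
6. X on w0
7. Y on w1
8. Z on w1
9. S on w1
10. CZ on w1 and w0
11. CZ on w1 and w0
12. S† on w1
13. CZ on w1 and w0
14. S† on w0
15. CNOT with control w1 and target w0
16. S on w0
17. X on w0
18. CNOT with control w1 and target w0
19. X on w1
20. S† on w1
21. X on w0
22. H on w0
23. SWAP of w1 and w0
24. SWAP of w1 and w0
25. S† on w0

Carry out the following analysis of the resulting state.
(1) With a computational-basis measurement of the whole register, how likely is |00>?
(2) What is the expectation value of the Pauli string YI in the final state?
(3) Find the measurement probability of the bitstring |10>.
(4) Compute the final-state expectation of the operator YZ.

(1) A full measurement returns |00> with probability 1/2.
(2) The expectation value of YI is 1.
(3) Outcome |10> occurs with probability 1/2.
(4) The observable YZ averages to 1.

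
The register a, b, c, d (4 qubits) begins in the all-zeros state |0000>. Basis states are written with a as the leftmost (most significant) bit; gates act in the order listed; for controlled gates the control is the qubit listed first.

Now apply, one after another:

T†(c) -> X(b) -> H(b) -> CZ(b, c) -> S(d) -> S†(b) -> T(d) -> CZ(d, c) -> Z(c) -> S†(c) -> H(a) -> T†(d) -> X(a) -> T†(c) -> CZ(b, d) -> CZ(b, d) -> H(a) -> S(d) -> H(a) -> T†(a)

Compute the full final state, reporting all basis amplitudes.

The resulting statevector has amplitude 1/2 on |0000>, I/2 on |0100>, -exp(3*I*pi/4)/2 on |1000>, exp(I*pi/4)/2 on |1100>, and 0 on every other basis state. Key observation: steps 15-16 multiply out to the identity, so the circuit reduces to the remaining gates.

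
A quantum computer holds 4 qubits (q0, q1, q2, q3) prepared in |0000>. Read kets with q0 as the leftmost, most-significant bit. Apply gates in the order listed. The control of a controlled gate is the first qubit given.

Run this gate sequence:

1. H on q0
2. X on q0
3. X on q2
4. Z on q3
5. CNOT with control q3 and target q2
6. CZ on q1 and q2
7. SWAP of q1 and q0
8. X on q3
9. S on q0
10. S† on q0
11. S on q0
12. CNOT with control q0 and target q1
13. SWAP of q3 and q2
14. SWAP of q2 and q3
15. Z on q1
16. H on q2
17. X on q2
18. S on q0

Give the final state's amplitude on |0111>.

|0111> carries amplitude -1/2 in the final state.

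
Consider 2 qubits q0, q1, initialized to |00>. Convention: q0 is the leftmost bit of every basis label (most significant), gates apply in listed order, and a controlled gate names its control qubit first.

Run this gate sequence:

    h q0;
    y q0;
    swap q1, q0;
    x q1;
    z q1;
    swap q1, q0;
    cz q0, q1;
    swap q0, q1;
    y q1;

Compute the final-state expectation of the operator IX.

The observable IX averages to -1.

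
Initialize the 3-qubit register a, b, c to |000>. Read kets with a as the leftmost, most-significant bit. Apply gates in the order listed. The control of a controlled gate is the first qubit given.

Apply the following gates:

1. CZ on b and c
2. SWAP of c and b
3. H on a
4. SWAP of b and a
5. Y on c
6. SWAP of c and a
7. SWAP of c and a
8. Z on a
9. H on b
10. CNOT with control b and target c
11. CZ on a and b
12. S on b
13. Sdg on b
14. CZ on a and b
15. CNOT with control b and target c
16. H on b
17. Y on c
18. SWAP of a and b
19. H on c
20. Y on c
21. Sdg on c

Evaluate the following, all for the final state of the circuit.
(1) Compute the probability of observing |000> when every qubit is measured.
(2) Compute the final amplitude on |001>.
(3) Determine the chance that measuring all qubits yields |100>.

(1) The probability of measuring |000> is 1/4. Key observation: the block from step 9 through step 16 cancels to the identity and can be dropped.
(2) The final state's coefficient on |001> equals 1/2.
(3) The probability of measuring |100> is 1/4.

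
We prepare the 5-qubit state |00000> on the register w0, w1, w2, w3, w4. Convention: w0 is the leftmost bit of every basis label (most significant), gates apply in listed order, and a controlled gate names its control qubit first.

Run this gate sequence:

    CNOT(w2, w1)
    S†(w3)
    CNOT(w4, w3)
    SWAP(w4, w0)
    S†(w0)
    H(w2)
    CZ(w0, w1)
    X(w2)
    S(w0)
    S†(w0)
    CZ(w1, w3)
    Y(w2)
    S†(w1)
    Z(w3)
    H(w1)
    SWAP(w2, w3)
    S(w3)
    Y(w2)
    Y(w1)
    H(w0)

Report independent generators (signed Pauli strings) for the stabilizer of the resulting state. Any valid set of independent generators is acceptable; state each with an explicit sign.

The final state is stabilized by the group generated by +XIIII, -IXIII, -IIIYI, -IIZII, +IIIIZ; other independent generating sets are equally valid.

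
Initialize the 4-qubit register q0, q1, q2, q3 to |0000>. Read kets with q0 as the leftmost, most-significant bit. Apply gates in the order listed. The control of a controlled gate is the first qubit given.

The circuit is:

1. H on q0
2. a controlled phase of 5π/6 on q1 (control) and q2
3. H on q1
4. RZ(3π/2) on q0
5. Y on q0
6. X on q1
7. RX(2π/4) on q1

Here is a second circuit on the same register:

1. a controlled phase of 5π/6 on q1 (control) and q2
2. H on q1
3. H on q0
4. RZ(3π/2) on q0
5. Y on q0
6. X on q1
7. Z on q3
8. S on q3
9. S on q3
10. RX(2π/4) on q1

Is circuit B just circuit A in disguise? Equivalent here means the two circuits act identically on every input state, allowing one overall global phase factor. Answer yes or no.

Yes: on every input state the two circuits agree up to one overall phase factor.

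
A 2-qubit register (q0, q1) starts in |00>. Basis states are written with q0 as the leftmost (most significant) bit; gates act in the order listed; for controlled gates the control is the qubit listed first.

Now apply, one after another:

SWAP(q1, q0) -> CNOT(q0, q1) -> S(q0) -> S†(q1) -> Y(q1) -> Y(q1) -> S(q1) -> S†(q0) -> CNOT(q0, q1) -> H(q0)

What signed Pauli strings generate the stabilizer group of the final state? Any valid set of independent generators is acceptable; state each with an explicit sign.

One valid set of independent stabilizer generators is +XI, +IZ (any independent generating set of the same group is equally correct). Key observation: the block from step 3 through step 8 cancels to the identity and can be dropped.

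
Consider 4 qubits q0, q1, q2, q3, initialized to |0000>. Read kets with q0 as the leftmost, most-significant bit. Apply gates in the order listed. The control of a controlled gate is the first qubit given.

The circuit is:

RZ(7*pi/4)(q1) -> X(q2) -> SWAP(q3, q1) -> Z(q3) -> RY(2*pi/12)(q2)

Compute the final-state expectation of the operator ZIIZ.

The expectation value of ZIIZ is 1.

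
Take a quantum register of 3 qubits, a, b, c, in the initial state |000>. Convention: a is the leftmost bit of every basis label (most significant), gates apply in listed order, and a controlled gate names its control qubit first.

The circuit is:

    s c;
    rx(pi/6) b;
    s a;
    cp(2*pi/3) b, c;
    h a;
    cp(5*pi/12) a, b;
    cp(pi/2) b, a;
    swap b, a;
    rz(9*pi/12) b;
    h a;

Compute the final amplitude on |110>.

|110> carries amplitude -sqrt(6)*exp(19*I*pi/24)/8 + sqrt(2)*exp(19*I*pi/24)/8 + sqrt(2)*exp(3*I*pi/8)/8 + sqrt(6)*exp(3*I*pi/8)/8 in the final state.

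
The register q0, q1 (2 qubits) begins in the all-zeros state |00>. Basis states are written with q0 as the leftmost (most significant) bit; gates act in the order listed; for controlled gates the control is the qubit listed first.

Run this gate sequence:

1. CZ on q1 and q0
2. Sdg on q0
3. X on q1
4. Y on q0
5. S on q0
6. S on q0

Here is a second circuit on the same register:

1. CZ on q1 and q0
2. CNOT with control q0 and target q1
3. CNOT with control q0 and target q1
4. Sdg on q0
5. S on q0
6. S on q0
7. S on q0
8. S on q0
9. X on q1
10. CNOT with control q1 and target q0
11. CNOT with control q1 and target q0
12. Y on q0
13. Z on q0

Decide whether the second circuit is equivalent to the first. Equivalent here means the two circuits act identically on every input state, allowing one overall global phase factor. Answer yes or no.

Yes, they are equivalent — the unitaries differ by at most a global phase.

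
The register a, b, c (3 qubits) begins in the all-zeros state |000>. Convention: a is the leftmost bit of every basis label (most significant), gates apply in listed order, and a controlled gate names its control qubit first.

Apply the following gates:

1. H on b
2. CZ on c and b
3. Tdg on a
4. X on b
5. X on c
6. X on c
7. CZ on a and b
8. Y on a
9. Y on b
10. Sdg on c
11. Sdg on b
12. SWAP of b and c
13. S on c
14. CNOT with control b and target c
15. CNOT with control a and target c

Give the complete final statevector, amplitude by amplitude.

The final amplitudes are -sqrt(2)/2 on |100>, sqrt(2)/2 on |101>, and 0 on every other basis state.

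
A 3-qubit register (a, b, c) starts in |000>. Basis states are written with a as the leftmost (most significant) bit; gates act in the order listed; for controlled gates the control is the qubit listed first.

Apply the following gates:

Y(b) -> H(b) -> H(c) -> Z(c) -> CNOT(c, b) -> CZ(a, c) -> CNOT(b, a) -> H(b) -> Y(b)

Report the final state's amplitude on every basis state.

The resulting statevector has amplitude sqrt(2)/4 on |000>, sqrt(2)/4 on |001>, -sqrt(2)/4 on |010>, -sqrt(2)/4 on |011>, sqrt(2)/4 on |100>, sqrt(2)/4 on |101>, sqrt(2)/4 on |110>, sqrt(2)/4 on |111>.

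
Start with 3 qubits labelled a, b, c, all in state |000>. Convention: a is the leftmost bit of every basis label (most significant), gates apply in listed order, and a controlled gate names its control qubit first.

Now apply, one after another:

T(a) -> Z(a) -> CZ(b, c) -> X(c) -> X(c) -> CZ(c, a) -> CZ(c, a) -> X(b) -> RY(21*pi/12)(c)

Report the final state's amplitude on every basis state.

The final amplitudes are -sqrt(sqrt(2) + 2)/2 on |010>, sqrt(2 - sqrt(2))/2 on |011>, and 0 on every other basis state.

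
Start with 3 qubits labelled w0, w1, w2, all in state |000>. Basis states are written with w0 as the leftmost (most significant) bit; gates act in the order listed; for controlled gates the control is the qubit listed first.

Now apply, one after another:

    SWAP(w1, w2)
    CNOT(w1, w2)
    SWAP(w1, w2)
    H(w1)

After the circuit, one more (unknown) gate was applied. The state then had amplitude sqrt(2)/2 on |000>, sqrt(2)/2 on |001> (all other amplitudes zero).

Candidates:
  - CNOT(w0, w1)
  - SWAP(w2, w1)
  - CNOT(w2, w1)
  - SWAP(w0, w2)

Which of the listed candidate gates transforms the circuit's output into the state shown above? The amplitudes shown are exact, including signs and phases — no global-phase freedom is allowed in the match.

It was SWAP(w2, w1) that produced the state shown.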